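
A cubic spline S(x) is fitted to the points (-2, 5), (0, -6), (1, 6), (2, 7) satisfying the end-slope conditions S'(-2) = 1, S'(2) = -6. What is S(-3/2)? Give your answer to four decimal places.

Put M_i = S'' at the i-th knot. Here h = (2, 1, 1) and Δ = (-11/2, 12, 1), so the interior equations h_(i-1)·M_(i-1) + 2(h_(i-1)+h_i)·M_i + h_i·M_(i+1) = 6(Δ_i − Δ_(i-1)) read
  2·M_0 + 6·M_1 + 1·M_2 = 6(Δ_1 - Δ_0) = 105
  1·M_1 + 4·M_2 + 1·M_3 = 6(Δ_2 - Δ_1) = -66
Clamped end conditions give two more equations: 2h_0·M_0 + h_0·M_1 = 6(Δ_0 - S'(-2)) = -39 and h_2·M_2 + 2h_2·M_3 = 6(S'(2) - Δ_2) = -42.
Hence M_0 = -535/22, M_1 = 641/22, M_2 = -233/11, M_3 = -229/22.
On [-2, 0], S(x) = 5 + 1·(x + 2) - 535/44·(x + 2)² + 49/11·(x + 2)³.
With (x + 2) = 1/2: S(-3/2) = 531/176.

3.0170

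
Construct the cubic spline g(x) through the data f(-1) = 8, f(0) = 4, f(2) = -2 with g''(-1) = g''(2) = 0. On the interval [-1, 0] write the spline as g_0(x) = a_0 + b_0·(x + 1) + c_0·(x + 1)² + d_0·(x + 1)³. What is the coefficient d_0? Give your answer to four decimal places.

With M_i denoting the second derivative at x_i, h_i = 1, 2, and Δ_i = (y_(i+1) − y_i)/h_i = -4, -3:
  1·M_0 + 6·M_1 + 2·M_2 = 6(Δ_1 - Δ_0) = 6
Natural end conditions: M_0 = M_2 = 0.
Hence M_0 = 0, M_1 = 1, M_2 = 0.
On [-1, 0], with g_0(x) = a_0 + b_0·(x + 1) + c_0·(x + 1)² + d_0·(x + 1)³: c_0 = M_0/2 = 0, d_0 = (M_1 - M_0)/(6h_0) = 1/6, b_0 = Δ_0 - h_0(2M_0 + M_1)/6 = -25/6.

0.1667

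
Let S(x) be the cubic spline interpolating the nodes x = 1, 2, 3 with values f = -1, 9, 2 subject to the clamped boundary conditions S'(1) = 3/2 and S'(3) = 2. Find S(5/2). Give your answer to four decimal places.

Write M_i for S''(x_i). With h_i = 1, 1 and divided differences Δ_i = 10, -7, the continuity of S' gives the tridiagonal system
  1·M_0 + 4·M_1 + 1·M_2 = 6(Δ_1 - Δ_0) = -102
Clamped end conditions give two more equations: 2h_0·M_0 + h_0·M_1 = 6(Δ_0 - S'(1)) = 51 and h_1·M_1 + 2h_1·M_2 = 6(S'(3) - Δ_1) = 54.
Forward elimination and back-substitution give M_0 = 205/4, M_1 = -103/2, M_2 = 211/4.
On [2, 3], S(x) = 9 + 11/8·(x - 2) - 103/4·(x - 2)² + 139/8·(x - 2)³.
With (x - 2) = 1/2: S(5/2) = 347/64.

5.4219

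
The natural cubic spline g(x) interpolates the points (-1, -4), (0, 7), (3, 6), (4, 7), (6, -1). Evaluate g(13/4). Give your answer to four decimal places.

6.1688

Put m_i = g'' at the i-th knot. Here h = (1, 3, 1, 2) and Δ = (11, -1/3, 1, -4), so the interior equations h_(i-1)·m_(i-1) + 2(h_(i-1)+h_i)·m_i + h_i·m_(i+1) = 6(Δ_i − Δ_(i-1)) read
  1·m_0 + 8·m_1 + 3·m_2 = 6(Δ_1 - Δ_0) = -68
  3·m_1 + 8·m_2 + 1·m_3 = 6(Δ_2 - Δ_1) = 8
  1·m_2 + 6·m_3 + 2·m_4 = 6(Δ_3 - Δ_2) = -30
Natural end conditions: m_0 = m_4 = 0.
Solving: m_0 = 0, m_1 = -245/23, m_2 = 132/23, m_3 = -137/23, m_4 = 0.
On [3, 4], g(x) = 6 + 11/138·(x - 3) + 66/23·(x - 3)² - 269/138·(x - 3)³.
With (x - 3) = 1/4: g(13/4) = 18161/2944.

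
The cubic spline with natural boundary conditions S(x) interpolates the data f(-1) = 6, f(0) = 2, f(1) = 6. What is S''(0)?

12

Let M_i = S''(x_i). Step sizes h_i = 1, 1; slopes of the chords Δ_i = (y_(i+1) - y_i)/h_i = -4, 4.
  1·M_0 + 4·M_1 + 1·M_2 = 6(Δ_1 - Δ_0) = 48
Natural end conditions: M_0 = M_2 = 0.
Hence M_0 = 0, M_1 = 12, M_2 = 0.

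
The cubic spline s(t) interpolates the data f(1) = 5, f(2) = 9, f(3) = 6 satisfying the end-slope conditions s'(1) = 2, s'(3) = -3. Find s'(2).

Write σ_i for s''(x_i). With h_i = 1, 1 and divided differences Δ_i = 4, -3, the continuity of s' gives the tridiagonal system
  1·σ_0 + 4·σ_1 + 1·σ_2 = 6(Δ_1 - Δ_0) = -42
Clamped end conditions give two more equations: 2h_0·σ_0 + h_0·σ_1 = 6(Δ_0 - s'(1)) = 12 and h_1·σ_1 + 2h_1·σ_2 = 6(s'(3) - Δ_1) = 0.
Solving the tridiagonal system: σ_0 = 14, σ_1 = -16, σ_2 = 8.
On [2, 3], s'(t) = b_1 + 2c_1·(t - 2) + 3d_1·(t - 2)² with b_1 = Δ_1 - h_1(2σ_1 + σ_2)/6 = 1, c_1 = σ_1/2 = -8, d_1 = (σ_2 - σ_1)/(6h_1) = 4. So s'(2) = 1.

1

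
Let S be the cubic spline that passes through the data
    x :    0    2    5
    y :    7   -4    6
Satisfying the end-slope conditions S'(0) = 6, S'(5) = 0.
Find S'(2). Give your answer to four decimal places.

-4.7500

With M_i denoting the second derivative at x_i, h_i = 2, 3, and Δ_i = (y_(i+1) − y_i)/h_i = -11/2, 10/3:
  2·M_0 + 10·M_1 + 3·M_2 = 6(Δ_1 - Δ_0) = 53
Clamped end conditions give two more equations: 2h_0·M_0 + h_0·M_1 = 6(Δ_0 - S'(0)) = -69 and h_1·M_1 + 2h_1·M_2 = 6(S'(5) - Δ_1) = -20.
Forward elimination and back-substitution give M_0 = -95/4, M_1 = 13, M_2 = -59/6.
On [2, 5], S'(x) = b_1 + 2c_1·(x - 2) + 3d_1·(x - 2)² with b_1 = Δ_1 - h_1(2M_1 + M_2)/6 = -19/4, c_1 = M_1/2 = 13/2, d_1 = (M_2 - M_1)/(6h_1) = -137/108. So S'(2) = -19/4.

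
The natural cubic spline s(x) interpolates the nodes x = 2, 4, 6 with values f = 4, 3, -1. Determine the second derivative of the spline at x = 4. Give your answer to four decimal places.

Put M_i = s'' at the i-th knot. Here h = (2, 2) and Δ = (-1/2, -2), so the interior equations h_(i-1)·M_(i-1) + 2(h_(i-1)+h_i)·M_i + h_i·M_(i+1) = 6(Δ_i − Δ_(i-1)) read
  2·M_0 + 8·M_1 + 2·M_2 = 6(Δ_1 - Δ_0) = -9
Natural end conditions: M_0 = M_2 = 0.
Solving the tridiagonal system: M_0 = 0, M_1 = -9/8, M_2 = 0.

-1.1250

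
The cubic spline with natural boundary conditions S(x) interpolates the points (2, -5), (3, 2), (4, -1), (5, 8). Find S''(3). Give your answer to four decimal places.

Let M_i = S''(x_i). Step sizes h_i = 1, 1, 1; slopes of the chords Δ_i = (y_(i+1) - y_i)/h_i = 7, -3, 9.
  1·M_0 + 4·M_1 + 1·M_2 = 6(Δ_1 - Δ_0) = -60
  1·M_1 + 4·M_2 + 1·M_3 = 6(Δ_2 - Δ_1) = 72
Natural end conditions: M_0 = M_3 = 0.
Solving the tridiagonal system: M_0 = 0, M_1 = -104/5, M_2 = 116/5, M_3 = 0.

-20.8000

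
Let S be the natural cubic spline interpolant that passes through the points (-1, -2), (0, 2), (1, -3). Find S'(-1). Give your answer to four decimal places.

Let σ_i = S''(x_i). Step sizes h_i = 1, 1; slopes of the chords Δ_i = (y_(i+1) - y_i)/h_i = 4, -5.
  1·σ_0 + 4·σ_1 + 1·σ_2 = 6(Δ_1 - Δ_0) = -54
Natural end conditions: σ_0 = σ_2 = 0.
Hence σ_0 = 0, σ_1 = -27/2, σ_2 = 0.
On [-1, 0], S'(x) = b_0 + 2c_0·(x + 1) + 3d_0·(x + 1)² with b_0 = Δ_0 - h_0(2σ_0 + σ_1)/6 = 25/4, c_0 = σ_0/2 = 0, d_0 = (σ_1 - σ_0)/(6h_0) = -9/4. So S'(-1) = 25/4.

6.2500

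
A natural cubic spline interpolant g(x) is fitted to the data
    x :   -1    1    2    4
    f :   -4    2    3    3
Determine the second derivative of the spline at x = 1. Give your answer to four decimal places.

Write m_i for g''(x_i). With h_i = 2, 1, 2 and divided differences Δ_i = 3, 1, 0, the continuity of g' gives the tridiagonal system
  2·m_0 + 6·m_1 + 1·m_2 = 6(Δ_1 - Δ_0) = -12
  1·m_1 + 6·m_2 + 2·m_3 = 6(Δ_2 - Δ_1) = -6
Natural end conditions: m_0 = m_3 = 0.
Forward elimination and back-substitution give m_0 = 0, m_1 = -66/35, m_2 = -24/35, m_3 = 0.

-1.8857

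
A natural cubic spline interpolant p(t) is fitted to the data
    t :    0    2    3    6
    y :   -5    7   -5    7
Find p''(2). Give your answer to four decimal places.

Put M_i = p'' at the i-th knot. Here h = (2, 1, 3) and Δ = (6, -12, 4), so the interior equations h_(i-1)·M_(i-1) + 2(h_(i-1)+h_i)·M_i + h_i·M_(i+1) = 6(Δ_i − Δ_(i-1)) read
  2·M_0 + 6·M_1 + 1·M_2 = 6(Δ_1 - Δ_0) = -108
  1·M_1 + 8·M_2 + 3·M_3 = 6(Δ_2 - Δ_1) = 96
Natural end conditions: M_0 = M_3 = 0.
Solving: M_0 = 0, M_1 = -960/47, M_2 = 684/47, M_3 = 0.

-20.4255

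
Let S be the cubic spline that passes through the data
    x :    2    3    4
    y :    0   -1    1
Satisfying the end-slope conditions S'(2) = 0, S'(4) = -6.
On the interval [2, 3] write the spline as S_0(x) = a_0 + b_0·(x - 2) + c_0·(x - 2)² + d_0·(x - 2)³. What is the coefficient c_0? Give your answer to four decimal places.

Let M_i = S''(x_i). Step sizes h_i = 1, 1; slopes of the chords Δ_i = (y_(i+1) - y_i)/h_i = -1, 2.
  1·M_0 + 4·M_1 + 1·M_2 = 6(Δ_1 - Δ_0) = 18
Clamped end conditions give two more equations: 2h_0·M_0 + h_0·M_1 = 6(Δ_0 - S'(2)) = -6 and h_1·M_1 + 2h_1·M_2 = 6(S'(4) - Δ_1) = -48.
Solving: M_0 = -21/2, M_1 = 15, M_2 = -63/2.
On [2, 3], with S_0(x) = a_0 + b_0·(x - 2) + c_0·(x - 2)² + d_0·(x - 2)³: c_0 = M_0/2 = -21/4, d_0 = (M_1 - M_0)/(6h_0) = 17/4, b_0 = Δ_0 - h_0(2M_0 + M_1)/6 = 0.

-5.2500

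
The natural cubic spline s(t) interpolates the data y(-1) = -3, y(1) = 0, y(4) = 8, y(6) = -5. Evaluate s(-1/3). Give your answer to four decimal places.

Put M_i = s'' at the i-th knot. Here h = (2, 3, 2) and Δ = (3/2, 8/3, -13/2), so the interior equations h_(i-1)·M_(i-1) + 2(h_(i-1)+h_i)·M_i + h_i·M_(i+1) = 6(Δ_i − Δ_(i-1)) read
  2·M_0 + 10·M_1 + 3·M_2 = 6(Δ_1 - Δ_0) = 7
  3·M_1 + 10·M_2 + 2·M_3 = 6(Δ_2 - Δ_1) = -55
Natural end conditions: M_0 = M_3 = 0.
Forward elimination and back-substitution give M_0 = 0, M_1 = 235/91, M_2 = -571/91, M_3 = 0.
On [-1, 1], s(t) = -3 + 349/546·(t + 1) + 0·(t + 1)² + 235/1092·(t + 1)³.
With (t + 1) = 2/3: s(-1/3) = -18502/7371.

-2.5101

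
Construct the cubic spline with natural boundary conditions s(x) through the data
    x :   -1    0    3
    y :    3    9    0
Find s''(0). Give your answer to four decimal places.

-6.7500

With m_i denoting the second derivative at x_i, h_i = 1, 3, and Δ_i = (y_(i+1) − y_i)/h_i = 6, -3:
  1·m_0 + 8·m_1 + 3·m_2 = 6(Δ_1 - Δ_0) = -54
Natural end conditions: m_0 = m_2 = 0.
Forward elimination and back-substitution give m_0 = 0, m_1 = -27/4, m_2 = 0.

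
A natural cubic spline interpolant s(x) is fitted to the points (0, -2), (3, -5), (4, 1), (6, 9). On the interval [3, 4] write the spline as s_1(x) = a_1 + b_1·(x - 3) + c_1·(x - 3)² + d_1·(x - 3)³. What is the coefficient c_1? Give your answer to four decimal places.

2.8085

Write M_i for s''(x_i). With h_i = 3, 1, 2 and divided differences Δ_i = -1, 6, 4, the continuity of s' gives the tridiagonal system
  3·M_0 + 8·M_1 + 1·M_2 = 6(Δ_1 - Δ_0) = 42
  1·M_1 + 6·M_2 + 2·M_3 = 6(Δ_2 - Δ_1) = -12
Natural end conditions: M_0 = M_3 = 0.
Forward elimination and back-substitution give M_0 = 0, M_1 = 264/47, M_2 = -138/47, M_3 = 0.
On [3, 4], with s_1(x) = a_1 + b_1·(x - 3) + c_1·(x - 3)² + d_1·(x - 3)³: c_1 = M_1/2 = 132/47, d_1 = (M_2 - M_1)/(6h_1) = -67/47, b_1 = Δ_1 - h_1(2M_1 + M_2)/6 = 217/47.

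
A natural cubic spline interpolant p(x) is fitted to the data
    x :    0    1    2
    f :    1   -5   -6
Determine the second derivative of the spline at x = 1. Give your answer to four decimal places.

Put σ_i = p'' at the i-th knot. Here h = (1, 1) and Δ = (-6, -1), so the interior equations h_(i-1)·σ_(i-1) + 2(h_(i-1)+h_i)·σ_i + h_i·σ_(i+1) = 6(Δ_i − Δ_(i-1)) read
  1·σ_0 + 4·σ_1 + 1·σ_2 = 6(Δ_1 - Δ_0) = 30
Natural end conditions: σ_0 = σ_2 = 0.
Solving the tridiagonal system: σ_0 = 0, σ_1 = 15/2, σ_2 = 0.

7.5000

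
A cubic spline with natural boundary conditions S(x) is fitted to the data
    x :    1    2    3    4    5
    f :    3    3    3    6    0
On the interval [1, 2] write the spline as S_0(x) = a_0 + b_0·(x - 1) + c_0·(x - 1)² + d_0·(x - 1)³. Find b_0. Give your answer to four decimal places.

Let σ_i = S''(x_i). Step sizes h_i = 1, 1, 1, 1; slopes of the chords Δ_i = (y_(i+1) - y_i)/h_i = 0, 0, 3, -6.
  1·σ_0 + 4·σ_1 + 1·σ_2 = 6(Δ_1 - Δ_0) = 0
  1·σ_1 + 4·σ_2 + 1·σ_3 = 6(Δ_2 - Δ_1) = 18
  1·σ_2 + 4·σ_3 + 1·σ_4 = 6(Δ_3 - Δ_2) = -54
Natural end conditions: σ_0 = σ_4 = 0.
Solving the tridiagonal system: σ_0 = 0, σ_1 = -9/4, σ_2 = 9, σ_3 = -63/4, σ_4 = 0.
On [1, 2], with S_0(x) = a_0 + b_0·(x - 1) + c_0·(x - 1)² + d_0·(x - 1)³: c_0 = σ_0/2 = 0, d_0 = (σ_1 - σ_0)/(6h_0) = -3/8, b_0 = Δ_0 - h_0(2σ_0 + σ_1)/6 = 3/8.

0.3750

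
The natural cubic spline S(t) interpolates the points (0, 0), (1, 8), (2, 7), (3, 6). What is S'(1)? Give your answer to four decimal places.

Write m_i for S''(x_i). With h_i = 1, 1, 1 and divided differences Δ_i = 8, -1, -1, the continuity of S' gives the tridiagonal system
  1·m_0 + 4·m_1 + 1·m_2 = 6(Δ_1 - Δ_0) = -54
  1·m_1 + 4·m_2 + 1·m_3 = 6(Δ_2 - Δ_1) = 0
Natural end conditions: m_0 = m_3 = 0.
Solving the tridiagonal system: m_0 = 0, m_1 = -72/5, m_2 = 18/5, m_3 = 0.
On [1, 2], S'(t) = b_1 + 2c_1·(t - 1) + 3d_1·(t - 1)² with b_1 = Δ_1 - h_1(2m_1 + m_2)/6 = 16/5, c_1 = m_1/2 = -36/5, d_1 = (m_2 - m_1)/(6h_1) = 3. So S'(1) = 16/5.

3.2000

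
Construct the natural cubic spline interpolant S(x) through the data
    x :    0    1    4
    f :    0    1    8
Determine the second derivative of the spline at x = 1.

1

Put M_i = S'' at the i-th knot. Here h = (1, 3) and Δ = (1, 7/3), so the interior equations h_(i-1)·M_(i-1) + 2(h_(i-1)+h_i)·M_i + h_i·M_(i+1) = 6(Δ_i − Δ_(i-1)) read
  1·M_0 + 8·M_1 + 3·M_2 = 6(Δ_1 - Δ_0) = 8
Natural end conditions: M_0 = M_2 = 0.
Forward elimination and back-substitution give M_0 = 0, M_1 = 1, M_2 = 0.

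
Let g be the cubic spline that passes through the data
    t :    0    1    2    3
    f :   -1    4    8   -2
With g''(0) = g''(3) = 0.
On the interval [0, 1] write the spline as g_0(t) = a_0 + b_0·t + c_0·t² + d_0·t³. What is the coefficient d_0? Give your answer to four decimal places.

0.6667

Let σ_i = g''(x_i). Step sizes h_i = 1, 1, 1; slopes of the chords Δ_i = (y_(i+1) - y_i)/h_i = 5, 4, -10.
  1·σ_0 + 4·σ_1 + 1·σ_2 = 6(Δ_1 - Δ_0) = -6
  1·σ_1 + 4·σ_2 + 1·σ_3 = 6(Δ_2 - Δ_1) = -84
Natural end conditions: σ_0 = σ_3 = 0.
Solving the tridiagonal system: σ_0 = 0, σ_1 = 4, σ_2 = -22, σ_3 = 0.
On [0, 1], with g_0(t) = a_0 + b_0·t + c_0·t² + d_0·t³: c_0 = σ_0/2 = 0, d_0 = (σ_1 - σ_0)/(6h_0) = 2/3, b_0 = Δ_0 - h_0(2σ_0 + σ_1)/6 = 13/3.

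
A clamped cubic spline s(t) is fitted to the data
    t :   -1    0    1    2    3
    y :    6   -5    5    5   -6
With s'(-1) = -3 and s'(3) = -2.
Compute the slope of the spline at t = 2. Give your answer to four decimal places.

Let M_i = s''(x_i). Step sizes h_i = 1, 1, 1, 1; slopes of the chords Δ_i = (y_(i+1) - y_i)/h_i = -11, 10, 0, -11.
  1·M_0 + 4·M_1 + 1·M_2 = 6(Δ_1 - Δ_0) = 126
  1·M_1 + 4·M_2 + 1·M_3 = 6(Δ_2 - Δ_1) = -60
  1·M_2 + 4·M_3 + 1·M_4 = 6(Δ_3 - Δ_2) = -66
Clamped end conditions give two more equations: 2h_0·M_0 + h_0·M_1 = 6(Δ_0 - s'(-1)) = -48 and h_3·M_3 + 2h_3·M_4 = 6(s'(3) - Δ_3) = 54.
Hence M_0 = -1361/28, M_1 = 689/14, M_2 = -89/4, M_3 = -283/14, M_4 = 1039/28.
On [2, 3], s'(t) = b_3 + 2c_3·(t - 2) + 3d_3·(t - 2)² with b_3 = Δ_3 - h_3(2M_3 + M_4)/6 = -585/56, c_3 = M_3/2 = -283/28, d_3 = (M_4 - M_3)/(6h_3) = 535/56. So s'(2) = -585/56.

-10.4464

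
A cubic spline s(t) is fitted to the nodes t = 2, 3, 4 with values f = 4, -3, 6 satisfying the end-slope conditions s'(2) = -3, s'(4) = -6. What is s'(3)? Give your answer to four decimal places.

3.7500

Let M_i = s''(x_i). Step sizes h_i = 1, 1; slopes of the chords Δ_i = (y_(i+1) - y_i)/h_i = -7, 9.
  1·M_0 + 4·M_1 + 1·M_2 = 6(Δ_1 - Δ_0) = 96
Clamped end conditions give two more equations: 2h_0·M_0 + h_0·M_1 = 6(Δ_0 - s'(2)) = -24 and h_1·M_1 + 2h_1·M_2 = 6(s'(4) - Δ_1) = -90.
Hence M_0 = -75/2, M_1 = 51, M_2 = -141/2.
On [3, 4], s'(t) = b_1 + 2c_1·(t - 3) + 3d_1·(t - 3)² with b_1 = Δ_1 - h_1(2M_1 + M_2)/6 = 15/4, c_1 = M_1/2 = 51/2, d_1 = (M_2 - M_1)/(6h_1) = -81/4. So s'(3) = 15/4.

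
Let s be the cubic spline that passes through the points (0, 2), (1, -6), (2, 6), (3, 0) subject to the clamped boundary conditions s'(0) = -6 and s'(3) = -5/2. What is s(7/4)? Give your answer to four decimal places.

Let m_i = s''(x_i). Step sizes h_i = 1, 1, 1; slopes of the chords Δ_i = (y_(i+1) - y_i)/h_i = -8, 12, -6.
  1·m_0 + 4·m_1 + 1·m_2 = 6(Δ_1 - Δ_0) = 120
  1·m_1 + 4·m_2 + 1·m_3 = 6(Δ_2 - Δ_1) = -108
Clamped end conditions give two more equations: 2h_0·m_0 + h_0·m_1 = 6(Δ_0 - s'(0)) = -12 and h_2·m_2 + 2h_2·m_3 = 6(s'(3) - Δ_2) = 21.
Forward elimination and back-substitution give m_0 = -463/15, m_1 = 746/15, m_2 = -721/15, m_3 = 518/15.
On [1, 2], s(t) = -6 + 103/30·(t - 1) + 373/15·(t - 1)² - 163/10·(t - 1)³.
With (t - 1) = 3/4: s(7/4) = 2359/640.

3.6859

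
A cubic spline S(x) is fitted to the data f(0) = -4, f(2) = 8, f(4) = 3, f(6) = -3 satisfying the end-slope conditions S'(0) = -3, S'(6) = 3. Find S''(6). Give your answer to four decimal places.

Put M_i = S'' at the i-th knot. Here h = (2, 2, 2) and Δ = (6, -5/2, -3), so the interior equations h_(i-1)·M_(i-1) + 2(h_(i-1)+h_i)·M_i + h_i·M_(i+1) = 6(Δ_i − Δ_(i-1)) read
  2·M_0 + 8·M_1 + 2·M_2 = 6(Δ_1 - Δ_0) = -51
  2·M_1 + 8·M_2 + 2·M_3 = 6(Δ_2 - Δ_1) = -3
Clamped end conditions give two more equations: 2h_0·M_0 + h_0·M_1 = 6(Δ_0 - S'(0)) = 54 and h_2·M_2 + 2h_2·M_3 = 6(S'(6) - Δ_2) = 36.
Hence M_0 = 191/10, M_1 = -56/5, M_2 = 1/5, M_3 = 89/10.

8.9000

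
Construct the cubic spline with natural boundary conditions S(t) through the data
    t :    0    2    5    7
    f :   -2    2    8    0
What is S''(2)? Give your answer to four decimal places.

1.1868

Let σ_i = S''(x_i). Step sizes h_i = 2, 3, 2; slopes of the chords Δ_i = (y_(i+1) - y_i)/h_i = 2, 2, -4.
  2·σ_0 + 10·σ_1 + 3·σ_2 = 6(Δ_1 - Δ_0) = 0
  3·σ_1 + 10·σ_2 + 2·σ_3 = 6(Δ_2 - Δ_1) = -36
Natural end conditions: σ_0 = σ_3 = 0.
Solving: σ_0 = 0, σ_1 = 108/91, σ_2 = -360/91, σ_3 = 0.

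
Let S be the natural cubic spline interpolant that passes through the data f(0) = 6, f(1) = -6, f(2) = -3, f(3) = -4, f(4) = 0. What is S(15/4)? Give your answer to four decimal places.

Write σ_i for S''(x_i). With h_i = 1, 1, 1, 1 and divided differences Δ_i = -12, 3, -1, 4, the continuity of S' gives the tridiagonal system
  1·σ_0 + 4·σ_1 + 1·σ_2 = 6(Δ_1 - Δ_0) = 90
  1·σ_1 + 4·σ_2 + 1·σ_3 = 6(Δ_2 - Δ_1) = -24
  1·σ_2 + 4·σ_3 + 1·σ_4 = 6(Δ_3 - Δ_2) = 30
Natural end conditions: σ_0 = σ_4 = 0.
Solving: σ_0 = 0, σ_1 = 369/14, σ_2 = -108/7, σ_3 = 159/14, σ_4 = 0.
On [3, 4], S(x) = -4 + 3/14·(x - 3) + 159/28·(x - 3)² - 53/28·(x - 3)³.
With (x - 3) = 3/4: S(15/4) = -2587/1792.

-1.4436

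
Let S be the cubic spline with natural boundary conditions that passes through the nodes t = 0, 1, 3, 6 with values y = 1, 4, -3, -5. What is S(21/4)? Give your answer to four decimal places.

-5.6300

With M_i denoting the second derivative at x_i, h_i = 1, 2, 3, and Δ_i = (y_(i+1) − y_i)/h_i = 3, -7/2, -2/3:
  1·M_0 + 6·M_1 + 2·M_2 = 6(Δ_1 - Δ_0) = -39
  2·M_1 + 10·M_2 + 3·M_3 = 6(Δ_2 - Δ_1) = 17
Natural end conditions: M_0 = M_3 = 0.
Solving: M_0 = 0, M_1 = -53/7, M_2 = 45/14, M_3 = 0.
On [3, 6], S(t) = -3 - 163/42·(t - 3) + 45/28·(t - 3)² - 5/28·(t - 3)³.
With (t - 3) = 9/4: S(21/4) = -10089/1792.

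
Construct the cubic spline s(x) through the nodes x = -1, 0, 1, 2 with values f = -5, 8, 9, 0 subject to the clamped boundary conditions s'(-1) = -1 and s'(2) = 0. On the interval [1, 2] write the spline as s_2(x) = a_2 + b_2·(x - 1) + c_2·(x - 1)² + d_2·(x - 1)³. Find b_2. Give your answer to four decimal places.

-9.2667

Put M_i = s'' at the i-th knot. Here h = (1, 1, 1) and Δ = (13, 1, -9), so the interior equations h_(i-1)·M_(i-1) + 2(h_(i-1)+h_i)·M_i + h_i·M_(i+1) = 6(Δ_i − Δ_(i-1)) read
  1·M_0 + 4·M_1 + 1·M_2 = 6(Δ_1 - Δ_0) = -72
  1·M_1 + 4·M_2 + 1·M_3 = 6(Δ_2 - Δ_1) = -60
Clamped end conditions give two more equations: 2h_0·M_0 + h_0·M_1 = 6(Δ_0 - s'(-1)) = 84 and h_2·M_2 + 2h_2·M_3 = 6(s'(2) - Δ_2) = 54.
Hence M_0 = 838/15, M_1 = -416/15, M_2 = -254/15, M_3 = 532/15.
On [1, 2], with s_2(x) = a_2 + b_2·(x - 1) + c_2·(x - 1)² + d_2·(x - 1)³: c_2 = M_2/2 = -127/15, d_2 = (M_3 - M_2)/(6h_2) = 131/15, b_2 = Δ_2 - h_2(2M_2 + M_3)/6 = -139/15.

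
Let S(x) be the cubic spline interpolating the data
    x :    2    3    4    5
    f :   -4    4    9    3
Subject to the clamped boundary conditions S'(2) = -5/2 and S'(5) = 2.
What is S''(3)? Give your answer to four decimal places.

-7.4000

Write M_i for S''(x_i). With h_i = 1, 1, 1 and divided differences Δ_i = 8, 5, -6, the continuity of S' gives the tridiagonal system
  1·M_0 + 4·M_1 + 1·M_2 = 6(Δ_1 - Δ_0) = -18
  1·M_1 + 4·M_2 + 1·M_3 = 6(Δ_2 - Δ_1) = -66
Clamped end conditions give two more equations: 2h_0·M_0 + h_0·M_1 = 6(Δ_0 - S'(2)) = 63 and h_2·M_2 + 2h_2·M_3 = 6(S'(5) - Δ_2) = 48.
Forward elimination and back-substitution give M_0 = 176/5, M_1 = -37/5, M_2 = -118/5, M_3 = 179/5.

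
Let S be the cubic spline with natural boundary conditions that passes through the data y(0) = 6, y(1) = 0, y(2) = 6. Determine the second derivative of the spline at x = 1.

With M_i denoting the second derivative at x_i, h_i = 1, 1, and Δ_i = (y_(i+1) − y_i)/h_i = -6, 6:
  1·M_0 + 4·M_1 + 1·M_2 = 6(Δ_1 - Δ_0) = 72
Natural end conditions: M_0 = M_2 = 0.
Solving the tridiagonal system: M_0 = 0, M_1 = 18, M_2 = 0.

18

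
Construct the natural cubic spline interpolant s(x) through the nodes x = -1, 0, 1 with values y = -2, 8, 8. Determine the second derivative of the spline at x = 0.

-15

Write m_i for s''(x_i). With h_i = 1, 1 and divided differences Δ_i = 10, 0, the continuity of s' gives the tridiagonal system
  1·m_0 + 4·m_1 + 1·m_2 = 6(Δ_1 - Δ_0) = -60
Natural end conditions: m_0 = m_2 = 0.
Solving the tridiagonal system: m_0 = 0, m_1 = -15, m_2 = 0.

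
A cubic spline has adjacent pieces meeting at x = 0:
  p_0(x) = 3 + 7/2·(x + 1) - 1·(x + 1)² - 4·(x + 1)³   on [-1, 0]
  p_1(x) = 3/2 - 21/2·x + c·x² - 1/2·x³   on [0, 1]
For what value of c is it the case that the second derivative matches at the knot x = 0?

-13

p_0''(x) = -2 - 24·(x + 1), so p_0''(0) = -26. On the right, p_1''(0) = 2c, so c = -13.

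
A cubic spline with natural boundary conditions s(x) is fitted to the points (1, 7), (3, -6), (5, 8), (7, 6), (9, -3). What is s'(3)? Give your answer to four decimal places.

1.7500

Put M_i = s'' at the i-th knot. Here h = (2, 2, 2, 2) and Δ = (-13/2, 7, -1, -9/2), so the interior equations h_(i-1)·M_(i-1) + 2(h_(i-1)+h_i)·M_i + h_i·M_(i+1) = 6(Δ_i − Δ_(i-1)) read
  2·M_0 + 8·M_1 + 2·M_2 = 6(Δ_1 - Δ_0) = 81
  2·M_1 + 8·M_2 + 2·M_3 = 6(Δ_2 - Δ_1) = -48
  2·M_2 + 8·M_3 + 2·M_4 = 6(Δ_3 - Δ_2) = -21
Natural end conditions: M_0 = M_4 = 0.
Forward elimination and back-substitution give M_0 = 0, M_1 = 99/8, M_2 = -9, M_3 = -3/8, M_4 = 0.
On [3, 5], s'(x) = b_1 + 2c_1·(x - 3) + 3d_1·(x - 3)² with b_1 = Δ_1 - h_1(2M_1 + M_2)/6 = 7/4, c_1 = M_1/2 = 99/16, d_1 = (M_2 - M_1)/(6h_1) = -57/32. So s'(3) = 7/4.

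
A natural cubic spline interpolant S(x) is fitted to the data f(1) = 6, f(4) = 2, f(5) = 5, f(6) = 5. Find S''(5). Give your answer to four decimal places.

-5.4839

Put σ_i = S'' at the i-th knot. Here h = (3, 1, 1) and Δ = (-4/3, 3, 0), so the interior equations h_(i-1)·σ_(i-1) + 2(h_(i-1)+h_i)·σ_i + h_i·σ_(i+1) = 6(Δ_i − Δ_(i-1)) read
  3·σ_0 + 8·σ_1 + 1·σ_2 = 6(Δ_1 - Δ_0) = 26
  1·σ_1 + 4·σ_2 + 1·σ_3 = 6(Δ_2 - Δ_1) = -18
Natural end conditions: σ_0 = σ_3 = 0.
Forward elimination and back-substitution give σ_0 = 0, σ_1 = 122/31, σ_2 = -170/31, σ_3 = 0.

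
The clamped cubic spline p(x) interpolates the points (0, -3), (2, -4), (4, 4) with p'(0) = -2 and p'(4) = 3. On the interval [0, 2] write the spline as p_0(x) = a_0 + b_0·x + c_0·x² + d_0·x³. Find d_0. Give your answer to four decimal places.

0.3438

With M_i denoting the second derivative at x_i, h_i = 2, 2, and Δ_i = (y_(i+1) − y_i)/h_i = -1/2, 4:
  2·M_0 + 8·M_1 + 2·M_2 = 6(Δ_1 - Δ_0) = 27
Clamped end conditions give two more equations: 2h_0·M_0 + h_0·M_1 = 6(Δ_0 - p'(0)) = 9 and h_1·M_1 + 2h_1·M_2 = 6(p'(4) - Δ_1) = -6.
Forward elimination and back-substitution give M_0 = 1/8, M_1 = 17/4, M_2 = -29/8.
On [0, 2], with p_0(x) = a_0 + b_0·x + c_0·x² + d_0·x³: c_0 = M_0/2 = 1/16, d_0 = (M_1 - M_0)/(6h_0) = 11/32, b_0 = Δ_0 - h_0(2M_0 + M_1)/6 = -2.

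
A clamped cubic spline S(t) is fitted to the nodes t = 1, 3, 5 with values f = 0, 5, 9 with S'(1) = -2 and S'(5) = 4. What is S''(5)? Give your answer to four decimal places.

4.8750

Write σ_i for S''(x_i). With h_i = 2, 2 and divided differences Δ_i = 5/2, 2, the continuity of S' gives the tridiagonal system
  2·σ_0 + 8·σ_1 + 2·σ_2 = 6(Δ_1 - Δ_0) = -3
Clamped end conditions give two more equations: 2h_0·σ_0 + h_0·σ_1 = 6(Δ_0 - S'(1)) = 27 and h_1·σ_1 + 2h_1·σ_2 = 6(S'(5) - Δ_1) = 12.
Forward elimination and back-substitution give σ_0 = 69/8, σ_1 = -15/4, σ_2 = 39/8.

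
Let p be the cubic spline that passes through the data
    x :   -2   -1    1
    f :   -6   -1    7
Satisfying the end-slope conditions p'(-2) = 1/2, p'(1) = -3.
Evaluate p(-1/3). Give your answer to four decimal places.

Write M_i for p''(x_i). With h_i = 1, 2 and divided differences Δ_i = 5, 4, the continuity of p' gives the tridiagonal system
  1·M_0 + 6·M_1 + 2·M_2 = 6(Δ_1 - Δ_0) = -6
Clamped end conditions give two more equations: 2h_0·M_0 + h_0·M_1 = 6(Δ_0 - p'(-2)) = 27 and h_1·M_1 + 2h_1·M_2 = 6(p'(1) - Δ_1) = -42.
Solving: M_0 = 40/3, M_1 = 1/3, M_2 = -32/3.
On [-1, 1], p(x) = -1 + 22/3·(x + 1) + 1/6·(x + 1)² - 11/12·(x + 1)³.
With (x + 1) = 2/3: p(-1/3) = 299/81.

3.6914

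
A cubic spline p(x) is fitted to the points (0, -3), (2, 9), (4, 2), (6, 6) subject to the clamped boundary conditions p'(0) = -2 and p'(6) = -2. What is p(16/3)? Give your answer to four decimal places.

5.3630

Write m_i for p''(x_i). With h_i = 2, 2, 2 and divided differences Δ_i = 6, -7/2, 2, the continuity of p' gives the tridiagonal system
  2·m_0 + 8·m_1 + 2·m_2 = 6(Δ_1 - Δ_0) = -57
  2·m_1 + 8·m_2 + 2·m_3 = 6(Δ_2 - Δ_1) = 33
Clamped end conditions give two more equations: 2h_0·m_0 + h_0·m_1 = 6(Δ_0 - p'(0)) = 48 and h_2·m_2 + 2h_2·m_3 = 6(p'(6) - Δ_2) = -24.
Forward elimination and back-substitution give m_0 = 193/10, m_1 = -73/5, m_2 = 53/5, m_3 = -113/10.
On [4, 6], p(x) = 2 - 13/10·(x - 4) + 53/10·(x - 4)² - 73/40·(x - 4)³.
With (x - 4) = 4/3: p(16/3) = 724/135.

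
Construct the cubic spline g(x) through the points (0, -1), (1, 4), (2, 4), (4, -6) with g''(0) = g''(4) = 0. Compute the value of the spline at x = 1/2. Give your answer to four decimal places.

Write M_i for g''(x_i). With h_i = 1, 1, 2 and divided differences Δ_i = 5, 0, -5, the continuity of g' gives the tridiagonal system
  1·M_0 + 4·M_1 + 1·M_2 = 6(Δ_1 - Δ_0) = -30
  1·M_1 + 6·M_2 + 2·M_3 = 6(Δ_2 - Δ_1) = -30
Natural end conditions: M_0 = M_3 = 0.
Forward elimination and back-substitution give M_0 = 0, M_1 = -150/23, M_2 = -90/23, M_3 = 0.
On [0, 1], g(x) = -1 + 140/23·x + 0·x² - 25/23·x³.
With x = 1/2: g(1/2) = 351/184.

1.9076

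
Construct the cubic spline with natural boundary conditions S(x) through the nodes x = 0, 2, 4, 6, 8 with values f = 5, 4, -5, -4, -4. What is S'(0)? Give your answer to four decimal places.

Put σ_i = S'' at the i-th knot. Here h = (2, 2, 2, 2) and Δ = (-1/2, -9/2, 1/2, 0), so the interior equations h_(i-1)·σ_(i-1) + 2(h_(i-1)+h_i)·σ_i + h_i·σ_(i+1) = 6(Δ_i − Δ_(i-1)) read
  2·σ_0 + 8·σ_1 + 2·σ_2 = 6(Δ_1 - Δ_0) = -24
  2·σ_1 + 8·σ_2 + 2·σ_3 = 6(Δ_2 - Δ_1) = 30
  2·σ_2 + 8·σ_3 + 2·σ_4 = 6(Δ_3 - Δ_2) = -3
Natural end conditions: σ_0 = σ_4 = 0.
Forward elimination and back-substitution give σ_0 = 0, σ_1 = -69/16, σ_2 = 21/4, σ_3 = -27/16, σ_4 = 0.
On [0, 2], S'(x) = b_0 + 2c_0·x + 3d_0·x² with b_0 = Δ_0 - h_0(2σ_0 + σ_1)/6 = 15/16, c_0 = σ_0/2 = 0, d_0 = (σ_1 - σ_0)/(6h_0) = -23/64. So S'(0) = 15/16.

0.9375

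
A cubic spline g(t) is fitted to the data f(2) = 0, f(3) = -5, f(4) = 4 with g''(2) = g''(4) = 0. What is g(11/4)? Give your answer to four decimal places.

Write m_i for g''(x_i). With h_i = 1, 1 and divided differences Δ_i = -5, 9, the continuity of g' gives the tridiagonal system
  1·m_0 + 4·m_1 + 1·m_2 = 6(Δ_1 - Δ_0) = 84
Natural end conditions: m_0 = m_2 = 0.
Solving: m_0 = 0, m_1 = 21, m_2 = 0.
On [2, 3], g(t) = 0 - 17/2·(t - 2) + 0·(t - 2)² + 7/2·(t - 2)³.
With (t - 2) = 3/4: g(11/4) = -627/128.

-4.8984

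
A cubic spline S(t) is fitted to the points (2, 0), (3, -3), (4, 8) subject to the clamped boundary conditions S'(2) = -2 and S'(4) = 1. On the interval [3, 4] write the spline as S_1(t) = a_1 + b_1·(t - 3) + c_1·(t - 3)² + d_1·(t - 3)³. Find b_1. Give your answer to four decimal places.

6.2500

Write M_i for S''(x_i). With h_i = 1, 1 and divided differences Δ_i = -3, 11, the continuity of S' gives the tridiagonal system
  1·M_0 + 4·M_1 + 1·M_2 = 6(Δ_1 - Δ_0) = 84
Clamped end conditions give two more equations: 2h_0·M_0 + h_0·M_1 = 6(Δ_0 - S'(2)) = -6 and h_1·M_1 + 2h_1·M_2 = 6(S'(4) - Δ_1) = -60.
Forward elimination and back-substitution give M_0 = -45/2, M_1 = 39, M_2 = -99/2.
On [3, 4], with S_1(t) = a_1 + b_1·(t - 3) + c_1·(t - 3)² + d_1·(t - 3)³: c_1 = M_1/2 = 39/2, d_1 = (M_2 - M_1)/(6h_1) = -59/4, b_1 = Δ_1 - h_1(2M_1 + M_2)/6 = 25/4.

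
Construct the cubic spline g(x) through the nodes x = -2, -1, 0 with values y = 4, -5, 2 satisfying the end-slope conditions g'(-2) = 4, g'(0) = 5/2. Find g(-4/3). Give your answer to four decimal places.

Put M_i = g'' at the i-th knot. Here h = (1, 1) and Δ = (-9, 7), so the interior equations h_(i-1)·M_(i-1) + 2(h_(i-1)+h_i)·M_i + h_i·M_(i+1) = 6(Δ_i − Δ_(i-1)) read
  1·M_0 + 4·M_1 + 1·M_2 = 6(Δ_1 - Δ_0) = 96
Clamped end conditions give two more equations: 2h_0·M_0 + h_0·M_1 = 6(Δ_0 - g'(-2)) = -78 and h_1·M_1 + 2h_1·M_2 = 6(g'(0) - Δ_1) = -27.
Forward elimination and back-substitution give M_0 = -255/4, M_1 = 99/2, M_2 = -153/4.
On [-2, -1], g(x) = 4 + 4·(x + 2) - 255/8·(x + 2)² + 151/8·(x + 2)³.
With (x + 2) = 2/3: g(-4/3) = -103/54.

-1.9074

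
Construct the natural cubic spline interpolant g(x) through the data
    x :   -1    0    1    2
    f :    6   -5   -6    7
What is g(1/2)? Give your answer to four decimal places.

With σ_i denoting the second derivative at x_i, h_i = 1, 1, 1, and Δ_i = (y_(i+1) − y_i)/h_i = -11, -1, 13:
  1·σ_0 + 4·σ_1 + 1·σ_2 = 6(Δ_1 - Δ_0) = 60
  1·σ_1 + 4·σ_2 + 1·σ_3 = 6(Δ_2 - Δ_1) = 84
Natural end conditions: σ_0 = σ_3 = 0.
Hence σ_0 = 0, σ_1 = 52/5, σ_2 = 92/5, σ_3 = 0.
On [0, 1], g(x) = -5 - 113/15·x + 26/5·x² + 4/3·x³.
With x = 1/2: g(1/2) = -73/10.

-7.3000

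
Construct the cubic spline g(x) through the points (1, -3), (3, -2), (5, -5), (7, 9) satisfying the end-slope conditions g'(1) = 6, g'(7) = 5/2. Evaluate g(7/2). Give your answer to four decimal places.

-3.8125

Put M_i = g'' at the i-th knot. Here h = (2, 2, 2) and Δ = (1/2, -3/2, 7), so the interior equations h_(i-1)·M_(i-1) + 2(h_(i-1)+h_i)·M_i + h_i·M_(i+1) = 6(Δ_i − Δ_(i-1)) read
  2·M_0 + 8·M_1 + 2·M_2 = 6(Δ_1 - Δ_0) = -12
  2·M_1 + 8·M_2 + 2·M_3 = 6(Δ_2 - Δ_1) = 51
Clamped end conditions give two more equations: 2h_0·M_0 + h_0·M_1 = 6(Δ_0 - g'(1)) = -33 and h_2·M_2 + 2h_2·M_3 = 6(g'(7) - Δ_2) = -27.
Hence M_0 = -43/6, M_1 = -13/6, M_2 = 59/6, M_3 = -35/3.
On [3, 5], g(x) = -2 - 10/3·(x - 3) - 13/12·(x - 3)² + 1·(x - 3)³.
With (x - 3) = 1/2: g(7/2) = -61/16.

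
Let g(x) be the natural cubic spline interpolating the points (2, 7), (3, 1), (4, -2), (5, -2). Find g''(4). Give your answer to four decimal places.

With σ_i denoting the second derivative at x_i, h_i = 1, 1, 1, and Δ_i = (y_(i+1) − y_i)/h_i = -6, -3, 0:
  1·σ_0 + 4·σ_1 + 1·σ_2 = 6(Δ_1 - Δ_0) = 18
  1·σ_1 + 4·σ_2 + 1·σ_3 = 6(Δ_2 - Δ_1) = 18
Natural end conditions: σ_0 = σ_3 = 0.
Forward elimination and back-substitution give σ_0 = 0, σ_1 = 18/5, σ_2 = 18/5, σ_3 = 0.

3.6000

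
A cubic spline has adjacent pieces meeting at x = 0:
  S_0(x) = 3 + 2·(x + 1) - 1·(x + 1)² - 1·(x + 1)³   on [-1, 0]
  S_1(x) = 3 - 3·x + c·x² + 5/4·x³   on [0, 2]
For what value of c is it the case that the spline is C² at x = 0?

-4

S_0''(x) = -2 - 6·(x + 1), so S_0''(0) = -8. On the right, S_1''(0) = 2c, so c = -4.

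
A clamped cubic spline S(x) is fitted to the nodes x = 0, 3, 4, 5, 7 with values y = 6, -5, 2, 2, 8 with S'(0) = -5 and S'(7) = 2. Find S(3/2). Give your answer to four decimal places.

-3.5040

Let M_i = S''(x_i). Step sizes h_i = 3, 1, 1, 2; slopes of the chords Δ_i = (y_(i+1) - y_i)/h_i = -11/3, 7, 0, 3.
  3·M_0 + 8·M_1 + 1·M_2 = 6(Δ_1 - Δ_0) = 64
  1·M_1 + 4·M_2 + 1·M_3 = 6(Δ_2 - Δ_1) = -42
  1·M_2 + 6·M_3 + 2·M_4 = 6(Δ_3 - Δ_2) = 18
Clamped end conditions give two more equations: 2h_0·M_0 + h_0·M_1 = 6(Δ_0 - S'(0)) = 8 and h_3·M_3 + 2h_3·M_4 = 6(S'(7) - Δ_3) = -6.
Solving the tridiagonal system: M_0 = -1055/237, M_1 = 914/79, M_2 = -1201/79, M_3 = 572/79, M_4 = -809/158.
On [0, 3], S(x) = 6 - 5·x - 1055/474·x² + 3797/4266·x³.
With x = 3/2: S(3/2) = -4429/1264.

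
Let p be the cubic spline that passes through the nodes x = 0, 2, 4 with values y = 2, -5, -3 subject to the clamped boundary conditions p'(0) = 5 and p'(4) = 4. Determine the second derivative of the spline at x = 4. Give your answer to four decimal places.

With M_i denoting the second derivative at x_i, h_i = 2, 2, and Δ_i = (y_(i+1) − y_i)/h_i = -7/2, 1:
  2·M_0 + 8·M_1 + 2·M_2 = 6(Δ_1 - Δ_0) = 27
Clamped end conditions give two more equations: 2h_0·M_0 + h_0·M_1 = 6(Δ_0 - p'(0)) = -51 and h_1·M_1 + 2h_1·M_2 = 6(p'(4) - Δ_1) = 18.
Solving the tridiagonal system: M_0 = -131/8, M_1 = 29/4, M_2 = 7/8.

0.8750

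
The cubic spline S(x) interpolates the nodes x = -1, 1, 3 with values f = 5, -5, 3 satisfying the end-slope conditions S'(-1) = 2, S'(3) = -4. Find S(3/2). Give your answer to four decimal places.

Write m_i for S''(x_i). With h_i = 2, 2 and divided differences Δ_i = -5, 4, the continuity of S' gives the tridiagonal system
  2·m_0 + 8·m_1 + 2·m_2 = 6(Δ_1 - Δ_0) = 54
Clamped end conditions give two more equations: 2h_0·m_0 + h_0·m_1 = 6(Δ_0 - S'(-1)) = -42 and h_1·m_1 + 2h_1·m_2 = 6(S'(3) - Δ_1) = -48.
Solving: m_0 = -75/4, m_1 = 33/2, m_2 = -81/4.
On [1, 3], S(x) = -5 - 1/4·(x - 1) + 33/4·(x - 1)² - 49/16·(x - 1)³.
With (x - 1) = 1/2: S(3/2) = -441/128.

-3.4453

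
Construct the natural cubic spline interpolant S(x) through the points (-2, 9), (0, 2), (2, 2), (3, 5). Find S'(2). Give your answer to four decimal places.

2.2273

Write M_i for S''(x_i). With h_i = 2, 2, 1 and divided differences Δ_i = -7/2, 0, 3, the continuity of S' gives the tridiagonal system
  2·M_0 + 8·M_1 + 2·M_2 = 6(Δ_1 - Δ_0) = 21
  2·M_1 + 6·M_2 + 1·M_3 = 6(Δ_2 - Δ_1) = 18
Natural end conditions: M_0 = M_3 = 0.
Solving: M_0 = 0, M_1 = 45/22, M_2 = 51/22, M_3 = 0.
On [2, 3], S'(x) = b_2 + 2c_2·(x - 2) + 3d_2·(x - 2)² with b_2 = Δ_2 - h_2(2M_2 + M_3)/6 = 49/22, c_2 = M_2/2 = 51/44, d_2 = (M_3 - M_2)/(6h_2) = -17/44. So S'(2) = 49/22.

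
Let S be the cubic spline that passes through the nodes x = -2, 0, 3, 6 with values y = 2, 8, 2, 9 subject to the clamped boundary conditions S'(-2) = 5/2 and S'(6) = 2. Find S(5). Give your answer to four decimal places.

With M_i denoting the second derivative at x_i, h_i = 2, 3, 3, and Δ_i = (y_(i+1) − y_i)/h_i = 3, -2, 7/3:
  2·M_0 + 10·M_1 + 3·M_2 = 6(Δ_1 - Δ_0) = -30
  3·M_1 + 12·M_2 + 3·M_3 = 6(Δ_2 - Δ_1) = 26
Clamped end conditions give two more equations: 2h_0·M_0 + h_0·M_1 = 6(Δ_0 - S'(-2)) = 3 and h_2·M_2 + 2h_2·M_3 = 6(S'(6) - Δ_2) = -2.
Solving the tridiagonal system: M_0 = 60/19, M_1 = -183/38, M_2 = 75/19, M_3 = -263/114.
On [3, 6], S(x) = 2 - 35/76·(x - 3) + 75/38·(x - 3)² - 713/2052·(x - 3)³.
With (x - 3) = 2: S(5) = 6355/1026.

6.1940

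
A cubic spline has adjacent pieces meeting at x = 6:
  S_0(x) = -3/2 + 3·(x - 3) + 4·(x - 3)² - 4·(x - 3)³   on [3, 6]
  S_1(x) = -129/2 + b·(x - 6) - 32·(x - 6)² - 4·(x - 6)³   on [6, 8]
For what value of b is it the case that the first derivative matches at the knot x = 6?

S_0'(x) = 3 + 8·(x - 3) - 12·(x - 3)², so S_0'(6) = -81. On the right, S_1'(6) = b, so b = -81.

-81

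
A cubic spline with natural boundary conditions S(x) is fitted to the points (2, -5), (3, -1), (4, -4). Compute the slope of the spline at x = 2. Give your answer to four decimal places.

Write M_i for S''(x_i). With h_i = 1, 1 and divided differences Δ_i = 4, -3, the continuity of S' gives the tridiagonal system
  1·M_0 + 4·M_1 + 1·M_2 = 6(Δ_1 - Δ_0) = -42
Natural end conditions: M_0 = M_2 = 0.
Solving the tridiagonal system: M_0 = 0, M_1 = -21/2, M_2 = 0.
On [2, 3], S'(x) = b_0 + 2c_0·(x - 2) + 3d_0·(x - 2)² with b_0 = Δ_0 - h_0(2M_0 + M_1)/6 = 23/4, c_0 = M_0/2 = 0, d_0 = (M_1 - M_0)/(6h_0) = -7/4. So S'(2) = 23/4.

5.7500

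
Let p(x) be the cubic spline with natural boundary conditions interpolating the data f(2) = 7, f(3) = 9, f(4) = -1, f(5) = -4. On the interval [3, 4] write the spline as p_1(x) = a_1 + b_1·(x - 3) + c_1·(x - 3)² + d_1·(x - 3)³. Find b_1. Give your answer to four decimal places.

Write M_i for p''(x_i). With h_i = 1, 1, 1 and divided differences Δ_i = 2, -10, -3, the continuity of p' gives the tridiagonal system
  1·M_0 + 4·M_1 + 1·M_2 = 6(Δ_1 - Δ_0) = -72
  1·M_1 + 4·M_2 + 1·M_3 = 6(Δ_2 - Δ_1) = 42
Natural end conditions: M_0 = M_3 = 0.
Hence M_0 = 0, M_1 = -22, M_2 = 16, M_3 = 0.
On [3, 4], with p_1(x) = a_1 + b_1·(x - 3) + c_1·(x - 3)² + d_1·(x - 3)³: c_1 = M_1/2 = -11, d_1 = (M_2 - M_1)/(6h_1) = 19/3, b_1 = Δ_1 - h_1(2M_1 + M_2)/6 = -16/3.

-5.3333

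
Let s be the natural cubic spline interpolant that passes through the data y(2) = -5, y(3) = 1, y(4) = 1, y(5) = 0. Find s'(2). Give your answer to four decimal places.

7.5333

Let M_i = s''(x_i). Step sizes h_i = 1, 1, 1; slopes of the chords Δ_i = (y_(i+1) - y_i)/h_i = 6, 0, -1.
  1·M_0 + 4·M_1 + 1·M_2 = 6(Δ_1 - Δ_0) = -36
  1·M_1 + 4·M_2 + 1·M_3 = 6(Δ_2 - Δ_1) = -6
Natural end conditions: M_0 = M_3 = 0.
Forward elimination and back-substitution give M_0 = 0, M_1 = -46/5, M_2 = 4/5, M_3 = 0.
On [2, 3], s'(x) = b_0 + 2c_0·(x - 2) + 3d_0·(x - 2)² with b_0 = Δ_0 - h_0(2M_0 + M_1)/6 = 113/15, c_0 = M_0/2 = 0, d_0 = (M_1 - M_0)/(6h_0) = -23/15. So s'(2) = 113/15.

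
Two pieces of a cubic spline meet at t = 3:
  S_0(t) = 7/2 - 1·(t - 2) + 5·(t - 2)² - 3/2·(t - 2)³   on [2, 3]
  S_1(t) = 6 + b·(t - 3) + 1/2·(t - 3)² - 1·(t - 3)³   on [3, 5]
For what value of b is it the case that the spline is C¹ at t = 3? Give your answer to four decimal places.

4.5000

S_0'(t) = -1 + 10·(t - 2) - 9/2·(t - 2)², so S_0'(3) = 9/2. On the right, S_1'(3) = b, so b = 9/2.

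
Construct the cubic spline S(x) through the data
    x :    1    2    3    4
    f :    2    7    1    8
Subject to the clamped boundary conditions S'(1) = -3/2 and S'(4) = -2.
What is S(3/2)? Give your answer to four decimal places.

4.4042

Put σ_i = S'' at the i-th knot. Here h = (1, 1, 1) and Δ = (5, -6, 7), so the interior equations h_(i-1)·σ_(i-1) + 2(h_(i-1)+h_i)·σ_i + h_i·σ_(i+1) = 6(Δ_i − Δ_(i-1)) read
  1·σ_0 + 4·σ_1 + 1·σ_2 = 6(Δ_1 - Δ_0) = -66
  1·σ_1 + 4·σ_2 + 1·σ_3 = 6(Δ_2 - Δ_1) = 78
Clamped end conditions give two more equations: 2h_0·σ_0 + h_0·σ_1 = 6(Δ_0 - S'(1)) = 39 and h_2·σ_2 + 2h_2·σ_3 = 6(S'(4) - Δ_2) = -54.
Solving the tridiagonal system: σ_0 = 562/15, σ_1 = -539/15, σ_2 = 604/15, σ_3 = -707/15.
On [1, 2], S(x) = 2 - 3/2·(x - 1) + 281/15·(x - 1)² - 367/30·(x - 1)³.
With (x - 1) = 1/2: S(3/2) = 1057/240.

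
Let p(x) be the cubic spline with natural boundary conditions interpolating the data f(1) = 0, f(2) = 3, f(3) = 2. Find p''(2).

-6

With m_i denoting the second derivative at x_i, h_i = 1, 1, and Δ_i = (y_(i+1) − y_i)/h_i = 3, -1:
  1·m_0 + 4·m_1 + 1·m_2 = 6(Δ_1 - Δ_0) = -24
Natural end conditions: m_0 = m_2 = 0.
Solving the tridiagonal system: m_0 = 0, m_1 = -6, m_2 = 0.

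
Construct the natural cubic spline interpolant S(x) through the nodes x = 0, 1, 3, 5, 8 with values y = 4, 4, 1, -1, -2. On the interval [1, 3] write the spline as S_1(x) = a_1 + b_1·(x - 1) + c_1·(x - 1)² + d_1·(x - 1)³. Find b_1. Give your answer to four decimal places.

With m_i denoting the second derivative at x_i, h_i = 1, 2, 2, 3, and Δ_i = (y_(i+1) − y_i)/h_i = 0, -3/2, -1, -1/3:
  1·m_0 + 6·m_1 + 2·m_2 = 6(Δ_1 - Δ_0) = -9
  2·m_1 + 8·m_2 + 2·m_3 = 6(Δ_2 - Δ_1) = 3
  2·m_2 + 10·m_3 + 3·m_4 = 6(Δ_3 - Δ_2) = 4
Natural end conditions: m_0 = m_4 = 0.
Solving the tridiagonal system: m_0 = 0, m_1 = -7/4, m_2 = 3/4, m_3 = 1/4, m_4 = 0.
On [1, 3], with S_1(x) = a_1 + b_1·(x - 1) + c_1·(x - 1)² + d_1·(x - 1)³: c_1 = m_1/2 = -7/8, d_1 = (m_2 - m_1)/(6h_1) = 5/24, b_1 = Δ_1 - h_1(2m_1 + m_2)/6 = -7/12.

-0.5833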